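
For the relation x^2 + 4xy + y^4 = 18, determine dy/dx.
Differentiate the relation implicitly: treat y = y(x) and apply the chain rule, so every y-derivative picks up a y' = dy/dx factor.

With everything moved to the left-hand side, differentiate term by term:
  d/dx[x^2] = 2x
  d/dx[4xy] = 4x·y' + 4y
  d/dx[y^4] = 4y^3·y'
  d/dx[-18] = 0

Separating the contributions that come from x directly and those that come through y:
  without y':      2x + 4y
  multiplying y':  4x + 4y^3

so (2x + 4y) + (4x + 4y^3)·y' = 0, and therefore
  dy/dx = -(2x + 4y)/(4x + 4y^3) = (-x/2 - y)/(x + y^3)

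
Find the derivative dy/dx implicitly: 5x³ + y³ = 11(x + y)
Apply d/dx to both sides, remembering that y depends on x. Each occurrence of y therefore brings in a y' = dy/dx via the chain rule.

With F(x, y) equal to the left-hand side minus the right, differentiate F term by term:
  d/dx[5x^3] = 15x^2
  d/dx[-11x] = -11
  d/dx[y^3] = 3y^2·y'
  d/dx[-11y] = -11·y'
Adding these up, d/dx[F] = 0 becomes
  (15x^2 - 11) + (3y^2 - 11)·y' = 0,
so isolating y',
  dy/dx = -(15x^2 - 11)/(3y^2 - 11) = (11 - 15x^2)/(3y^2 - 11)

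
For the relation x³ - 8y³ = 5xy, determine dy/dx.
Take d/dx of both sides. Since y is implicitly a function of x, the chain rule attaches a y' = dy/dx factor whenever we differentiate through y.

Set F(x, y) = (left side) − (right side), so the curve is F = 0. Differentiating each term of F:
  d/dx[x^3] = 3x^2
  d/dx[-5xy] = -5x·y' - 5y
  d/dx[-8y^3] = -24y^2·y'

Collecting, the y'-free part is the partial derivative in x and the y' coefficient is the partial derivative in y:
  ∂F/∂x = 3x^2 - 5y
  ∂F/∂y = -5x - 24y^2

so d/dx[F(x, y(x))] = ∂F/∂x + (∂F/∂y)·y' = 0. Rearranging,
  dy/dx = -(∂F/∂x)/(∂F/∂y) = -(3x^2 - 5y)/(-5x - 24y^2) = (3x^2 - 5y)/(5x + 24y^2)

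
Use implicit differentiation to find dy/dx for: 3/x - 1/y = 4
Take d/dx of both sides. Since y is implicitly a function of x, the chain rule attaches a y' = dy/dx factor whenever we differentiate through y.

Set F(x, y) = (left side) − (right side), so the curve is F = 0. Differentiating each term of F:
  d/dx[-1/y] = y'/y^2
  d/dx[3/x] = -3/x^2
  d/dx[-4] = 0

Collecting, the y'-free part is the partial derivative in x and the y' coefficient is the partial derivative in y:
  ∂F/∂x = -3/x^2
  ∂F/∂y = y^(-2)

so d/dx[F(x, y(x))] = ∂F/∂x + (∂F/∂y)·y' = 0. Rearranging,
  dy/dx = -(∂F/∂x)/(∂F/∂y) = -(-3/x^2)/(y^(-2)) = 3y^2/x^2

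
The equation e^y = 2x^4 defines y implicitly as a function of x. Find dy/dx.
Take d/dx of both sides. Since y is implicitly a function of x, the chain rule attaches a y' = dy/dx factor whenever we differentiate through y.

Set F(x, y) = (left side) − (right side), so the curve is F = 0. Differentiating each term of F:
  d/dx[-2x^4] = -8x^3
  d/dx[e^(y)] = y'·e^(y)

Collecting, the y'-free part is the partial derivative in x and the y' coefficient is the partial derivative in y:
  ∂F/∂x = -8x^3
  ∂F/∂y = e^(y)

so d/dx[F(x, y(x))] = ∂F/∂x + (∂F/∂y)·y' = 0. Rearranging,
  dy/dx = -(∂F/∂x)/(∂F/∂y) = -(-8x^3)/(e^(y)) = 8x^3e^(-y)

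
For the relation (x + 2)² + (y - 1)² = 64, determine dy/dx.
Take d/dx of both sides. Since y is implicitly a function of x, the chain rule attaches a y' = dy/dx factor whenever we differentiate through y.

Set F(x, y) = (left side) − (right side), so the curve is F = 0. Differentiating each term of F:
  d/dx[(x + 2)^2] = 2x + 4
  d/dx[(y - 1)^2] = 2·y'(y - 1)
  d/dx[-64] = 0

Collecting, the y'-free part is the partial derivative in x and the y' coefficient is the partial derivative in y:
  ∂F/∂x = 2x + 4
  ∂F/∂y = 2y - 2

so d/dx[F(x, y(x))] = ∂F/∂x + (∂F/∂y)·y' = 0. Rearranging,
  dy/dx = -(∂F/∂x)/(∂F/∂y) = -(2x + 4)/(2y - 2) = (-x - 2)/(y - 1)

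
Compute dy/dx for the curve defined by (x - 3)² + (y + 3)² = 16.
Apply d/dx to both sides, remembering that y depends on x. Each occurrence of y therefore brings in a y' = dy/dx via the chain rule.

With F(x, y) equal to the left-hand side minus the right, differentiate F term by term:
  d/dx[(x - 3)^2] = 2x - 6
  d/dx[(y + 3)^2] = 2·y'(y + 3)
  d/dx[-16] = 0
Adding these up, d/dx[F] = 0 becomes
  (2x - 6) + (2y + 6)·y' = 0,
so isolating y',
  dy/dx = -(2x - 6)/(2y + 6) = (3 - x)/(y + 3)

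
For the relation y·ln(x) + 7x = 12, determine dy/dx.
Differentiate the relation implicitly: treat y = y(x) and apply the chain rule, so every y-derivative picks up a y' = dy/dx factor.

With everything moved to the left-hand side, differentiate term by term:
  d/dx[7x] = 7
  d/dx[y·ln(x)] = y'·ln(x) + y/x
  d/dx[-12] = 0

Separating the contributions that come from x directly and those that come through y:
  without y':      7 + y/x
  multiplying y':  ln(x)

so (7 + y/x) + (ln(x))·y' = 0, and therefore
  dy/dx = -(7 + y/x)/(ln(x))
        = -((7x + y)/x)/(ln(x)) = (-7x - y)/(x·ln(x))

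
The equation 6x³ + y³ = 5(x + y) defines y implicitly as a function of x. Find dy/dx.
Apply d/dx to both sides, remembering that y depends on x. Each occurrence of y therefore brings in a y' = dy/dx via the chain rule.

With F(x, y) equal to the left-hand side minus the right, differentiate F term by term:
  d/dx[6x^3] = 18x^2
  d/dx[-5x] = -5
  d/dx[y^3] = 3y^2·y'
  d/dx[-5y] = -5·y'
Adding these up, d/dx[F] = 0 becomes
  (18x^2 - 5) + (3y^2 - 5)·y' = 0,
so isolating y',
  dy/dx = -(18x^2 - 5)/(3y^2 - 5) = (5 - 18x^2)/(3y^2 - 5)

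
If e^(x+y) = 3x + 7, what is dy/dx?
Differentiate the relation implicitly: treat y = y(x) and apply the chain rule, so every y-derivative picks up a y' = dy/dx factor.

With everything moved to the left-hand side, differentiate term by term:
  d/dx[-3x] = -3
  d/dx[e^(x + y)] = (y' + 1)·e^(x + y)
  d/dx[-7] = 0

Separating the contributions that come from x directly and those that come through y:
  without y':      e^(x + y) - 3
  multiplying y':  e^(x + y)

so (e^(x + y) - 3) + (e^(x + y))·y' = 0, and therefore
  dy/dx = -(e^(x + y) - 3)/(e^(x + y)) = 3e^(-x - y) - 1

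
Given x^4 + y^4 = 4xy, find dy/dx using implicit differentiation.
Differentiate both sides with respect to x, treating y as y(x). By the chain rule, any term containing y contributes a factor of y' = dy/dx when we differentiate it.

Move every term to one side and write the relation as F(x, y) = 0. Term by term,
  d/dx[x^4] = 4x^3
  d/dx[-4xy] = -4x·y' - 4y
  d/dx[y^4] = 4y^3·y'

The pieces without y' make up ∂F/∂x and the coefficient of y' is ∂F/∂y:
  ∂F/∂x = 4x^3 - 4y,
  ∂F/∂y = -4x + 4y^3.

Since d/dx[F] = ∂F/∂x + (∂F/∂y)·y' = 0, solve for y':
  (∂F/∂y)·y' = -∂F/∂x
  dy/dx = -(∂F/∂x)/(∂F/∂y) = -(4x^3 - 4y)/(-4x + 4y^3) = (x^3 - y)/(x - y^3)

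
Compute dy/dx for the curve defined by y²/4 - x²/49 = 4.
Differentiate the relation implicitly: treat y = y(x) and apply the chain rule, so every y-derivative picks up a y' = dy/dx factor.

With everything moved to the left-hand side, differentiate term by term:
  d/dx[-x^2/49] = -2x/49
  d/dx[y^2/4] = y·y'/2
  d/dx[-4] = 0

Separating the contributions that come from x directly and those that come through y:
  without y':      -2x/49
  multiplying y':  y/2

so (-2x/49) + (y/2)·y' = 0, and therefore
  dy/dx = -(-2x/49)/(y/2) = 4x/(49y)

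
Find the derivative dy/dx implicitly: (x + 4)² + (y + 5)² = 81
Differentiate both sides with respect to x, treating y as y(x). By the chain rule, any term containing y contributes a factor of y' = dy/dx when we differentiate it.

Move every term to one side and write the relation as F(x, y) = 0. Term by term,
  d/dx[(x + 4)^2] = 2x + 8
  d/dx[(y + 5)^2] = 2·y'(y + 5)
  d/dx[-81] = 0

The pieces without y' make up ∂F/∂x and the coefficient of y' is ∂F/∂y:
  ∂F/∂x = 2x + 8,
  ∂F/∂y = 2y + 10.

Since d/dx[F] = ∂F/∂x + (∂F/∂y)·y' = 0, solve for y':
  (∂F/∂y)·y' = -∂F/∂x
  dy/dx = -(∂F/∂x)/(∂F/∂y) = -(2x + 8)/(2y + 10) = (-x - 4)/(y + 5)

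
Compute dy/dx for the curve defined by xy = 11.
Apply d/dx to both sides, remembering that y depends on x. Each occurrence of y therefore brings in a y' = dy/dx via the chain rule.

With F(x, y) equal to the left-hand side minus the right, differentiate F term by term:
  d/dx[xy] = x·y' + y
  d/dx[-11] = 0
Adding these up, d/dx[F] = 0 becomes
  (y) + (x)·y' = 0,
so isolating y',
  dy/dx = -(y)/(x) = -y/x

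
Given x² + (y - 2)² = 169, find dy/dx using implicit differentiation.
Apply d/dx to both sides, remembering that y depends on x. Each occurrence of y therefore brings in a y' = dy/dx via the chain rule.

With F(x, y) equal to the left-hand side minus the right, differentiate F term by term:
  d/dx[x^2] = 2x
  d/dx[(y - 2)^2] = 2·y'(y - 2)
  d/dx[-169] = 0
Adding these up, d/dx[F] = 0 becomes
  (2x) + (2y - 4)·y' = 0,
so isolating y',
  dy/dx = -(2x)/(2y - 4) = -x/(y - 2)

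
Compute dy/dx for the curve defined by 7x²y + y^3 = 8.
Apply d/dx to both sides, remembering that y depends on x. Each occurrence of y therefore brings in a y' = dy/dx via the chain rule.

With F(x, y) equal to the left-hand side minus the right, differentiate F term by term:
  d/dx[7x^2y] = 7x^2·y' + 14xy
  d/dx[y^3] = 3y^2·y'
  d/dx[-8] = 0
Adding these up, d/dx[F] = 0 becomes
  (14xy) + (7x^2 + 3y^2)·y' = 0,
so isolating y',
  dy/dx = -(14xy)/(7x^2 + 3y^2) = -14xy/(7x^2 + 3y^2)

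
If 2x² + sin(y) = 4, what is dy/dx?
Apply d/dx to both sides, remembering that y depends on x. Each occurrence of y therefore brings in a y' = dy/dx via the chain rule.

With F(x, y) equal to the left-hand side minus the right, differentiate F term by term:
  d/dx[2x^2] = 4x
  d/dx[sin(y)] = y'·cos(y)
  d/dx[-4] = 0
Adding these up, d/dx[F] = 0 becomes
  (4x) + (cos(y))·y' = 0,
so isolating y',
  dy/dx = -(4x)/(cos(y)) = -4x/cos(y)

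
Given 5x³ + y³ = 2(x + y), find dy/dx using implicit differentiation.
Differentiate the relation implicitly: treat y = y(x) and apply the chain rule, so every y-derivative picks up a y' = dy/dx factor.

With everything moved to the left-hand side, differentiate term by term:
  d/dx[5x^3] = 15x^2
  d/dx[-2x] = -2
  d/dx[y^3] = 3y^2·y'
  d/dx[-2y] = -2·y'

Separating the contributions that come from x directly and those that come through y:
  without y':      15x^2 - 2
  multiplying y':  3y^2 - 2

so (15x^2 - 2) + (3y^2 - 2)·y' = 0, and therefore
  dy/dx = -(15x^2 - 2)/(3y^2 - 2) = (2 - 15x^2)/(3y^2 - 2)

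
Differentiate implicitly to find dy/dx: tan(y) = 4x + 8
Differentiate the relation implicitly: treat y = y(x) and apply the chain rule, so every y-derivative picks up a y' = dy/dx factor.

With everything moved to the left-hand side, differentiate term by term:
  d/dx[-4x] = -4
  d/dx[tan(y)] = y'(tan(y)^2 + 1)
  d/dx[-8] = 0

Separating the contributions that come from x directly and those that come through y:
  without y':      -4
  multiplying y':  tan(y)^2 + 1

so (-4) + (tan(y)^2 + 1)·y' = 0, and therefore
  dy/dx = -(-4)/(tan(y)^2 + 1) = 4cos(y)^2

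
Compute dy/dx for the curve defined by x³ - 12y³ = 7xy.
Apply d/dx to both sides, remembering that y depends on x. Each occurrence of y therefore brings in a y' = dy/dx via the chain rule.

With F(x, y) equal to the left-hand side minus the right, differentiate F term by term:
  d/dx[x^3] = 3x^2
  d/dx[-7xy] = -7x·y' - 7y
  d/dx[-12y^3] = -36y^2·y'
Adding these up, d/dx[F] = 0 becomes
  (3x^2 - 7y) + (-7x - 36y^2)·y' = 0,
so isolating y',
  dy/dx = -(3x^2 - 7y)/(-7x - 36y^2) = (3x^2 - 7y)/(7x + 36y^2)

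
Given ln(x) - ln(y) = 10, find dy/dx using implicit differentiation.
Take d/dx of both sides. Since y is implicitly a function of x, the chain rule attaches a y' = dy/dx factor whenever we differentiate through y.

Set F(x, y) = (left side) − (right side), so the curve is F = 0. Differentiating each term of F:
  d/dx[ln(x)] = 1/x
  d/dx[-ln(y)] = -y'/y
  d/dx[-10] = 0

Collecting, the y'-free part is the partial derivative in x and the y' coefficient is the partial derivative in y:
  ∂F/∂x = 1/x
  ∂F/∂y = -1/y

so d/dx[F(x, y(x))] = ∂F/∂x + (∂F/∂y)·y' = 0. Rearranging,
  dy/dx = -(∂F/∂x)/(∂F/∂y) = -(1/x)/(-1/y) = y/x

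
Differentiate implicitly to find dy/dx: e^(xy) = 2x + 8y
Differentiate both sides with respect to x, treating y as y(x). By the chain rule, any term containing y contributes a factor of y' = dy/dx when we differentiate it.

Move every term to one side and write the relation as F(x, y) = 0. Term by term,
  d/dx[-2x] = -2
  d/dx[-8y] = -8·y'
  d/dx[e^(xy)] = (x·y' + y)·e^(xy)

The pieces without y' make up ∂F/∂x and the coefficient of y' is ∂F/∂y:
  ∂F/∂x = y·e^(xy) - 2,
  ∂F/∂y = x·e^(xy) - 8.

Since d/dx[F] = ∂F/∂x + (∂F/∂y)·y' = 0, solve for y':
  (∂F/∂y)·y' = -∂F/∂x
  dy/dx = -(∂F/∂x)/(∂F/∂y) = -(y·e^(xy) - 2)/(x·e^(xy) - 8) = (-y·e^(xy) + 2)/(x·e^(xy) - 8)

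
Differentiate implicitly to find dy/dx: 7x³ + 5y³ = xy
Apply d/dx to both sides, remembering that y depends on x. Each occurrence of y therefore brings in a y' = dy/dx via the chain rule.

With F(x, y) equal to the left-hand side minus the right, differentiate F term by term:
  d/dx[7x^3] = 21x^2
  d/dx[-xy] = -x·y' - y
  d/dx[5y^3] = 15y^2·y'
Adding these up, d/dx[F] = 0 becomes
  (21x^2 - y) + (-x + 15y^2)·y' = 0,
so isolating y',
  dy/dx = -(21x^2 - y)/(-x + 15y^2) = (21x^2 - y)/(x - 15y^2)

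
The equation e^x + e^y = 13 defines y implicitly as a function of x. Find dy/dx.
Differentiate the relation implicitly: treat y = y(x) and apply the chain rule, so every y-derivative picks up a y' = dy/dx factor.

With everything moved to the left-hand side, differentiate term by term:
  d/dx[e^(x)] = e^(x)
  d/dx[e^(y)] = y'·e^(y)
  d/dx[-13] = 0

Separating the contributions that come from x directly and those that come through y:
  without y':      e^(x)
  multiplying y':  e^(y)

so (e^(x)) + (e^(y))·y' = 0, and therefore
  dy/dx = -(e^(x))/(e^(y)) = -e^(x - y)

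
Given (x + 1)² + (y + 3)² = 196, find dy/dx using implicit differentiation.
Apply d/dx to both sides, remembering that y depends on x. Each occurrence of y therefore brings in a y' = dy/dx via the chain rule.

With F(x, y) equal to the left-hand side minus the right, differentiate F term by term:
  d/dx[(x + 1)^2] = 2x + 2
  d/dx[(y + 3)^2] = 2·y'(y + 3)
  d/dx[-196] = 0
Adding these up, d/dx[F] = 0 becomes
  (2x + 2) + (2y + 6)·y' = 0,
so isolating y',
  dy/dx = -(2x + 2)/(2y + 6) = (-x - 1)/(y + 3)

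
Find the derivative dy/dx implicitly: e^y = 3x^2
Take d/dx of both sides. Since y is implicitly a function of x, the chain rule attaches a y' = dy/dx factor whenever we differentiate through y.

Set F(x, y) = (left side) − (right side), so the curve is F = 0. Differentiating each term of F:
  d/dx[-3x^2] = -6x
  d/dx[e^(y)] = y'·e^(y)

Collecting, the y'-free part is the partial derivative in x and the y' coefficient is the partial derivative in y:
  ∂F/∂x = -6x
  ∂F/∂y = e^(y)

so d/dx[F(x, y(x))] = ∂F/∂x + (∂F/∂y)·y' = 0. Rearranging,
  dy/dx = -(∂F/∂x)/(∂F/∂y) = -(-6x)/(e^(y)) = 6x·e^(-y)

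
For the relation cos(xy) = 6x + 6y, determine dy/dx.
Differentiate both sides with respect to x, treating y as y(x). By the chain rule, any term containing y contributes a factor of y' = dy/dx when we differentiate it.

Move every term to one side and write the relation as F(x, y) = 0. Term by term,
  d/dx[-6x] = -6
  d/dx[-6y] = -6·y'
  d/dx[cos(xy)] = -(x·y' + y)·sin(xy)

The pieces without y' make up ∂F/∂x and the coefficient of y' is ∂F/∂y:
  ∂F/∂x = -y·sin(xy) - 6,
  ∂F/∂y = -x·sin(xy) - 6.

Since d/dx[F] = ∂F/∂x + (∂F/∂y)·y' = 0, solve for y':
  (∂F/∂y)·y' = -∂F/∂x
  dy/dx = -(∂F/∂x)/(∂F/∂y) = -(-y·sin(xy) - 6)/(-x·sin(xy) - 6) = -(y·sin(xy) + 6)/(x·sin(xy) + 6)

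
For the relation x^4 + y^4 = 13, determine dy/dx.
Differentiate the relation implicitly: treat y = y(x) and apply the chain rule, so every y-derivative picks up a y' = dy/dx factor.

With everything moved to the left-hand side, differentiate term by term:
  d/dx[x^4] = 4x^3
  d/dx[y^4] = 4y^3·y'
  d/dx[-13] = 0

Separating the contributions that come from x directly and those that come through y:
  without y':      4x^3
  multiplying y':  4y^3

so (4x^3) + (4y^3)·y' = 0, and therefore
  dy/dx = -(4x^3)/(4y^3) = -x^3/y^3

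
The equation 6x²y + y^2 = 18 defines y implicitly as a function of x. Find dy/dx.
Apply d/dx to both sides, remembering that y depends on x. Each occurrence of y therefore brings in a y' = dy/dx via the chain rule.

With F(x, y) equal to the left-hand side minus the right, differentiate F term by term:
  d/dx[6x^2y] = 6x^2·y' + 12xy
  d/dx[y^2] = 2y·y'
  d/dx[-18] = 0
Adding these up, d/dx[F] = 0 becomes
  (12xy) + (6x^2 + 2y)·y' = 0,
so isolating y',
  dy/dx = -(12xy)/(6x^2 + 2y) = -6xy/(3x^2 + y)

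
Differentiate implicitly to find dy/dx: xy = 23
Apply d/dx to both sides, remembering that y depends on x. Each occurrence of y therefore brings in a y' = dy/dx via the chain rule.

With F(x, y) equal to the left-hand side minus the right, differentiate F term by term:
  d/dx[xy] = x·y' + y
  d/dx[-23] = 0
Adding these up, d/dx[F] = 0 becomes
  (y) + (x)·y' = 0,
so isolating y',
  dy/dx = -(y)/(x) = -y/x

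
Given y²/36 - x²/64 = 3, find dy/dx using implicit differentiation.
Differentiate both sides with respect to x, treating y as y(x). By the chain rule, any term containing y contributes a factor of y' = dy/dx when we differentiate it.

Move every term to one side and write the relation as F(x, y) = 0. Term by term,
  d/dx[-x^2/64] = -x/32
  d/dx[y^2/36] = y·y'/18
  d/dx[-3] = 0

The pieces without y' make up ∂F/∂x and the coefficient of y' is ∂F/∂y:
  ∂F/∂x = -x/32,
  ∂F/∂y = y/18.

Since d/dx[F] = ∂F/∂x + (∂F/∂y)·y' = 0, solve for y':
  (∂F/∂y)·y' = -∂F/∂x
  dy/dx = -(∂F/∂x)/(∂F/∂y) = -(-x/32)/(y/18) = 9x/(16y)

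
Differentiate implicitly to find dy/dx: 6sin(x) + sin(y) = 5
Apply d/dx to both sides, remembering that y depends on x. Each occurrence of y therefore brings in a y' = dy/dx via the chain rule.

With F(x, y) equal to the left-hand side minus the right, differentiate F term by term:
  d/dx[6sin(x)] = 6cos(x)
  d/dx[sin(y)] = y'·cos(y)
  d/dx[-5] = 0
Adding these up, d/dx[F] = 0 becomes
  (6cos(x)) + (cos(y))·y' = 0,
so isolating y',
  dy/dx = -(6cos(x))/(cos(y)) = -6cos(x)/cos(y)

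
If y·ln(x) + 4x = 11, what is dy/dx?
Apply d/dx to both sides, remembering that y depends on x. Each occurrence of y therefore brings in a y' = dy/dx via the chain rule.

With F(x, y) equal to the left-hand side minus the right, differentiate F term by term:
  d/dx[4x] = 4
  d/dx[y·ln(x)] = y'·ln(x) + y/x
  d/dx[-11] = 0
Adding these up, d/dx[F] = 0 becomes
  (4 + y/x) + (ln(x))·y' = 0,
so isolating y',
  dy/dx = -(4 + y/x)/(ln(x))
        = -((4x + y)/x)/(ln(x)) = (-4x - y)/(x·ln(x))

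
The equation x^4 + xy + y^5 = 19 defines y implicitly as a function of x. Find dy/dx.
Apply d/dx to both sides, remembering that y depends on x. Each occurrence of y therefore brings in a y' = dy/dx via the chain rule.

With F(x, y) equal to the left-hand side minus the right, differentiate F term by term:
  d/dx[x^4] = 4x^3
  d/dx[xy] = x·y' + y
  d/dx[y^5] = 5y^4·y'
  d/dx[-19] = 0
Adding these up, d/dx[F] = 0 becomes
  (4x^3 + y) + (x + 5y^4)·y' = 0,
so isolating y',
  dy/dx = -(4x^3 + y)/(x + 5y^4) = (-4x^3 - y)/(x + 5y^4)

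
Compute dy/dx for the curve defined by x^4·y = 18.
Differentiate both sides with respect to x, treating y as y(x). By the chain rule, any term containing y contributes a factor of y' = dy/dx when we differentiate it.

Move every term to one side and write the relation as F(x, y) = 0. Term by term,
  d/dx[x^4y] = x^4·y' + 4x^3y
  d/dx[-18] = 0

The pieces without y' make up ∂F/∂x and the coefficient of y' is ∂F/∂y:
  ∂F/∂x = 4x^3y,
  ∂F/∂y = x^4.

Since d/dx[F] = ∂F/∂x + (∂F/∂y)·y' = 0, solve for y':
  (∂F/∂y)·y' = -∂F/∂x
  dy/dx = -(∂F/∂x)/(∂F/∂y) = -(4x^3y)/(x^4) = -4y/x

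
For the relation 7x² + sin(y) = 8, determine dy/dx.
Differentiate the relation implicitly: treat y = y(x) and apply the chain rule, so every y-derivative picks up a y' = dy/dx factor.

With everything moved to the left-hand side, differentiate term by term:
  d/dx[7x^2] = 14x
  d/dx[sin(y)] = y'·cos(y)
  d/dx[-8] = 0

Separating the contributions that come from x directly and those that come through y:
  without y':      14x
  multiplying y':  cos(y)

so (14x) + (cos(y))·y' = 0, and therefore
  dy/dx = -(14x)/(cos(y)) = -14x/cos(y)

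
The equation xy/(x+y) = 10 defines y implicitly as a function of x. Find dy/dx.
Take d/dx of both sides. Since y is implicitly a function of x, the chain rule attaches a y' = dy/dx factor whenever we differentiate through y.

Set F(x, y) = (left side) − (right side), so the curve is F = 0. Differentiating each term of F:
  d/dx[xy/(x + y)] = xy(-y' - 1)/(x + y)^2 + x·y'/(x + y) + y/(x + y)
  d/dx[-10] = 0

Collecting, the y'-free part is the partial derivative in x and the y' coefficient is the partial derivative in y:
  ∂F/∂x = -xy/(x + y)^2 + y/(x + y)
  ∂F/∂y = -xy/(x + y)^2 + x/(x + y)

so d/dx[F(x, y(x))] = ∂F/∂x + (∂F/∂y)·y' = 0. Rearranging,
  dy/dx = -(∂F/∂x)/(∂F/∂y) = -(-xy/(x + y)^2 + y/(x + y))/(-xy/(x + y)^2 + x/(x + y))
        = -(y^2/(x + y)^2)/(x^2/(x + y)^2) = -y^2/x^2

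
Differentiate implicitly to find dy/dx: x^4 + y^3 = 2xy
Differentiate the relation implicitly: treat y = y(x) and apply the chain rule, so every y-derivative picks up a y' = dy/dx factor.

With everything moved to the left-hand side, differentiate term by term:
  d/dx[x^4] = 4x^3
  d/dx[-2xy] = -2x·y' - 2y
  d/dx[y^3] = 3y^2·y'

Separating the contributions that come from x directly and those that come through y:
  without y':      4x^3 - 2y
  multiplying y':  -2x + 3y^2

so (4x^3 - 2y) + (-2x + 3y^2)·y' = 0, and therefore
  dy/dx = -(4x^3 - 2y)/(-2x + 3y^2) = 2(2x^3 - y)/(2x - 3y^2)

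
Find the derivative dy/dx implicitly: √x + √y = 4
Apply d/dx to both sides, remembering that y depends on x. Each occurrence of y therefore brings in a y' = dy/dx via the chain rule.

With F(x, y) equal to the left-hand side minus the right, differentiate F term by term:
  d/dx[√(x)] = 1/(2√(x))
  d/dx[√(y)] = y'/(2√(y))
  d/dx[-4] = 0
Adding these up, d/dx[F] = 0 becomes
  (1/(2√(x))) + (1/(2√(y)))·y' = 0,
so isolating y',
  dy/dx = -(1/(2√(x)))/(1/(2√(y))) = -√(y)/√(x)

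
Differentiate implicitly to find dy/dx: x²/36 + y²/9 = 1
Differentiate the relation implicitly: treat y = y(x) and apply the chain rule, so every y-derivative picks up a y' = dy/dx factor.

With everything moved to the left-hand side, differentiate term by term:
  d/dx[x^2/36] = x/18
  d/dx[y^2/9] = 2y·y'/9
  d/dx[-1] = 0

Separating the contributions that come from x directly and those that come through y:
  without y':      x/18
  multiplying y':  2y/9

so (x/18) + (2y/9)·y' = 0, and therefore
  dy/dx = -(x/18)/(2y/9) = -x/(4y)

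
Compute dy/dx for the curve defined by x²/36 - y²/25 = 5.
Differentiate both sides with respect to x, treating y as y(x). By the chain rule, any term containing y contributes a factor of y' = dy/dx when we differentiate it.

Move every term to one side and write the relation as F(x, y) = 0. Term by term,
  d/dx[x^2/36] = x/18
  d/dx[-y^2/25] = -2y·y'/25
  d/dx[-5] = 0

The pieces without y' make up ∂F/∂x and the coefficient of y' is ∂F/∂y:
  ∂F/∂x = x/18,
  ∂F/∂y = -2y/25.

Since d/dx[F] = ∂F/∂x + (∂F/∂y)·y' = 0, solve for y':
  (∂F/∂y)·y' = -∂F/∂x
  dy/dx = -(∂F/∂x)/(∂F/∂y) = -(x/18)/(-2y/25) = 25x/(36y)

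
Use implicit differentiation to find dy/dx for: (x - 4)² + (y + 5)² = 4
Apply d/dx to both sides, remembering that y depends on x. Each occurrence of y therefore brings in a y' = dy/dx via the chain rule.

With F(x, y) equal to the left-hand side minus the right, differentiate F term by term:
  d/dx[(x - 4)^2] = 2x - 8
  d/dx[(y + 5)^2] = 2·y'(y + 5)
  d/dx[-4] = 0
Adding these up, d/dx[F] = 0 becomes
  (2x - 8) + (2y + 10)·y' = 0,
so isolating y',
  dy/dx = -(2x - 8)/(2y + 10) = (4 - x)/(y + 5)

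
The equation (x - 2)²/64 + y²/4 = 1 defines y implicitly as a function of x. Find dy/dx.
Differentiate both sides with respect to x, treating y as y(x). By the chain rule, any term containing y contributes a factor of y' = dy/dx when we differentiate it.

Move every term to one side and write the relation as F(x, y) = 0. Term by term,
  d/dx[y^2/4] = y·y'/2
  d/dx[(x - 2)^2/64] = x/32 - 1/16
  d/dx[-1] = 0

The pieces without y' make up ∂F/∂x and the coefficient of y' is ∂F/∂y:
  ∂F/∂x = x/32 - 1/16,
  ∂F/∂y = y/2.

Since d/dx[F] = ∂F/∂x + (∂F/∂y)·y' = 0, solve for y':
  (∂F/∂y)·y' = -∂F/∂x
  dy/dx = -(∂F/∂x)/(∂F/∂y) = -(x/32 - 1/16)/(y/2)
        = -((x - 2)/32)/(y/2) = (2 - x)/(16y)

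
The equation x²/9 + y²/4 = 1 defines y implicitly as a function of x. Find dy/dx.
Apply d/dx to both sides, remembering that y depends on x. Each occurrence of y therefore brings in a y' = dy/dx via the chain rule.

With F(x, y) equal to the left-hand side minus the right, differentiate F term by term:
  d/dx[x^2/9] = 2x/9
  d/dx[y^2/4] = y·y'/2
  d/dx[-1] = 0
Adding these up, d/dx[F] = 0 becomes
  (2x/9) + (y/2)·y' = 0,
so isolating y',
  dy/dx = -(2x/9)/(y/2) = -4x/(9y)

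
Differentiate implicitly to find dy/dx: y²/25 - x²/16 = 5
Differentiate both sides with respect to x, treating y as y(x). By the chain rule, any term containing y contributes a factor of y' = dy/dx when we differentiate it.

Move every term to one side and write the relation as F(x, y) = 0. Term by term,
  d/dx[-x^2/16] = -x/8
  d/dx[y^2/25] = 2y·y'/25
  d/dx[-5] = 0

The pieces without y' make up ∂F/∂x and the coefficient of y' is ∂F/∂y:
  ∂F/∂x = -x/8,
  ∂F/∂y = 2y/25.

Since d/dx[F] = ∂F/∂x + (∂F/∂y)·y' = 0, solve for y':
  (∂F/∂y)·y' = -∂F/∂x
  dy/dx = -(∂F/∂x)/(∂F/∂y) = -(-x/8)/(2y/25) = 25x/(16y)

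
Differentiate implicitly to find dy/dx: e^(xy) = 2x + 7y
Differentiate the relation implicitly: treat y = y(x) and apply the chain rule, so every y-derivative picks up a y' = dy/dx factor.

With everything moved to the left-hand side, differentiate term by term:
  d/dx[-2x] = -2
  d/dx[-7y] = -7·y'
  d/dx[e^(xy)] = (x·y' + y)·e^(xy)

Separating the contributions that come from x directly and those that come through y:
  without y':      y·e^(xy) - 2
  multiplying y':  x·e^(xy) - 7

so (y·e^(xy) - 2) + (x·e^(xy) - 7)·y' = 0, and therefore
  dy/dx = -(y·e^(xy) - 2)/(x·e^(xy) - 7) = (-y·e^(xy) + 2)/(x·e^(xy) - 7)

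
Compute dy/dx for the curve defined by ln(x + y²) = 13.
Differentiate the relation implicitly: treat y = y(x) and apply the chain rule, so every y-derivative picks up a y' = dy/dx factor.

With everything moved to the left-hand side, differentiate term by term:
  d/dx[ln(x + y^2)] = (2y·y' + 1)/(x + y^2)
  d/dx[-13] = 0

Separating the contributions that come from x directly and those that come through y:
  without y':      1/(x + y^2)
  multiplying y':  2y/(x + y^2)

so (1/(x + y^2)) + (2y/(x + y^2))·y' = 0, and therefore
  dy/dx = -(1/(x + y^2))/(2y/(x + y^2)) = -1/(2y)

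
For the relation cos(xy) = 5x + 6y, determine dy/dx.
Take d/dx of both sides. Since y is implicitly a function of x, the chain rule attaches a y' = dy/dx factor whenever we differentiate through y.

Set F(x, y) = (left side) − (right side), so the curve is F = 0. Differentiating each term of F:
  d/dx[-5x] = -5
  d/dx[-6y] = -6·y'
  d/dx[cos(xy)] = -(x·y' + y)·sin(xy)

Collecting, the y'-free part is the partial derivative in x and the y' coefficient is the partial derivative in y:
  ∂F/∂x = -y·sin(xy) - 5
  ∂F/∂y = -x·sin(xy) - 6

so d/dx[F(x, y(x))] = ∂F/∂x + (∂F/∂y)·y' = 0. Rearranging,
  dy/dx = -(∂F/∂x)/(∂F/∂y) = -(-y·sin(xy) - 5)/(-x·sin(xy) - 6) = -(y·sin(xy) + 5)/(x·sin(xy) + 6)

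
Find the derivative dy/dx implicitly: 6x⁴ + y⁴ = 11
Apply d/dx to both sides, remembering that y depends on x. Each occurrence of y therefore brings in a y' = dy/dx via the chain rule.

With F(x, y) equal to the left-hand side minus the right, differentiate F term by term:
  d/dx[6x^4] = 24x^3
  d/dx[y^4] = 4y^3·y'
  d/dx[-11] = 0
Adding these up, d/dx[F] = 0 becomes
  (24x^3) + (4y^3)·y' = 0,
so isolating y',
  dy/dx = -(24x^3)/(4y^3) = -6x^3/y^3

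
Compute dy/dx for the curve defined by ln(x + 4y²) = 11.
Differentiate the relation implicitly: treat y = y(x) and apply the chain rule, so every y-derivative picks up a y' = dy/dx factor.

With everything moved to the left-hand side, differentiate term by term:
  d/dx[ln(x + 4y^2)] = (8y·y' + 1)/(x + 4y^2)
  d/dx[-11] = 0

Separating the contributions that come from x directly and those that come through y:
  without y':      1/(x + 4y^2)
  multiplying y':  8y/(x + 4y^2)

so (1/(x + 4y^2)) + (8y/(x + 4y^2))·y' = 0, and therefore
  dy/dx = -(1/(x + 4y^2))/(8y/(x + 4y^2)) = -1/(8y)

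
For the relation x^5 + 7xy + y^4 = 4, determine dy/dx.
Differentiate both sides with respect to x, treating y as y(x). By the chain rule, any term containing y contributes a factor of y' = dy/dx when we differentiate it.

Move every term to one side and write the relation as F(x, y) = 0. Term by term,
  d/dx[x^5] = 5x^4
  d/dx[7xy] = 7x·y' + 7y
  d/dx[y^4] = 4y^3·y'
  d/dx[-4] = 0

The pieces without y' make up ∂F/∂x and the coefficient of y' is ∂F/∂y:
  ∂F/∂x = 5x^4 + 7y,
  ∂F/∂y = 7x + 4y^3.

Since d/dx[F] = ∂F/∂x + (∂F/∂y)·y' = 0, solve for y':
  (∂F/∂y)·y' = -∂F/∂x
  dy/dx = -(∂F/∂x)/(∂F/∂y) = -(5x^4 + 7y)/(7x + 4y^3) = (-5x^4 - 7y)/(7x + 4y^3)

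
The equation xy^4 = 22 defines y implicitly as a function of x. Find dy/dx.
Take d/dx of both sides. Since y is implicitly a function of x, the chain rule attaches a y' = dy/dx factor whenever we differentiate through y.

Set F(x, y) = (left side) − (right side), so the curve is F = 0. Differentiating each term of F:
  d/dx[xy^4] = 4xy^3·y' + y^4
  d/dx[-22] = 0

Collecting, the y'-free part is the partial derivative in x and the y' coefficient is the partial derivative in y:
  ∂F/∂x = y^4
  ∂F/∂y = 4xy^3

so d/dx[F(x, y(x))] = ∂F/∂x + (∂F/∂y)·y' = 0. Rearranging,
  dy/dx = -(∂F/∂x)/(∂F/∂y) = -(y^4)/(4xy^3) = -y/(4x)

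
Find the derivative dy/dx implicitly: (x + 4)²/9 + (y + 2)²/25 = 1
Take d/dx of both sides. Since y is implicitly a function of x, the chain rule attaches a y' = dy/dx factor whenever we differentiate through y.

Set F(x, y) = (left side) − (right side), so the curve is F = 0. Differentiating each term of F:
  d/dx[(x + 4)^2/9] = 2x/9 + 8/9
  d/dx[(y + 2)^2/25] = 2·y'(y + 2)/25
  d/dx[-1] = 0

Collecting, the y'-free part is the partial derivative in x and the y' coefficient is the partial derivative in y:
  ∂F/∂x = 2x/9 + 8/9
  ∂F/∂y = 2y/25 + 4/25

so d/dx[F(x, y(x))] = ∂F/∂x + (∂F/∂y)·y' = 0. Rearranging,
  dy/dx = -(∂F/∂x)/(∂F/∂y) = -(2x/9 + 8/9)/(2y/25 + 4/25)
        = -(2(x + 4)/9)/(2(y + 2)/25) = 25(-x - 4)/(9(y + 2))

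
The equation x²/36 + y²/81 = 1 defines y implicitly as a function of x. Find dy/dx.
Take d/dx of both sides. Since y is implicitly a function of x, the chain rule attaches a y' = dy/dx factor whenever we differentiate through y.

Set F(x, y) = (left side) − (right side), so the curve is F = 0. Differentiating each term of F:
  d/dx[x^2/36] = x/18
  d/dx[y^2/81] = 2y·y'/81
  d/dx[-1] = 0

Collecting, the y'-free part is the partial derivative in x and the y' coefficient is the partial derivative in y:
  ∂F/∂x = x/18
  ∂F/∂y = 2y/81

so d/dx[F(x, y(x))] = ∂F/∂x + (∂F/∂y)·y' = 0. Rearranging,
  dy/dx = -(∂F/∂x)/(∂F/∂y) = -(x/18)/(2y/81) = -9x/(4y)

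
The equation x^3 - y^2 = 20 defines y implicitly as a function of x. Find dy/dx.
Take d/dx of both sides. Since y is implicitly a function of x, the chain rule attaches a y' = dy/dx factor whenever we differentiate through y.

Set F(x, y) = (left side) − (right side), so the curve is F = 0. Differentiating each term of F:
  d/dx[x^3] = 3x^2
  d/dx[-y^2] = -2y·y'
  d/dx[-20] = 0

Collecting, the y'-free part is the partial derivative in x and the y' coefficient is the partial derivative in y:
  ∂F/∂x = 3x^2
  ∂F/∂y = -2y

so d/dx[F(x, y(x))] = ∂F/∂x + (∂F/∂y)·y' = 0. Rearranging,
  dy/dx = -(∂F/∂x)/(∂F/∂y) = -(3x^2)/(-2y) = 3x^2/(2y)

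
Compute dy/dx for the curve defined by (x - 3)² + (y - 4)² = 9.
Differentiate the relation implicitly: treat y = y(x) and apply the chain rule, so every y-derivative picks up a y' = dy/dx factor.

With everything moved to the left-hand side, differentiate term by term:
  d/dx[(x - 3)^2] = 2x - 6
  d/dx[(y - 4)^2] = 2·y'(y - 4)
  d/dx[-9] = 0

Separating the contributions that come from x directly and those that come through y:
  without y':      2x - 6
  multiplying y':  2y - 8

so (2x - 6) + (2y - 8)·y' = 0, and therefore
  dy/dx = -(2x - 6)/(2y - 8) = (3 - x)/(y - 4)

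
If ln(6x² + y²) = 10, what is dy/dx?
Differentiate the relation implicitly: treat y = y(x) and apply the chain rule, so every y-derivative picks up a y' = dy/dx factor.

With everything moved to the left-hand side, differentiate term by term:
  d/dx[ln(6x^2 + y^2)] = (12x + 2y·y')/(6x^2 + y^2)
  d/dx[-10] = 0

Separating the contributions that come from x directly and those that come through y:
  without y':      12x/(6x^2 + y^2)
  multiplying y':  2y/(6x^2 + y^2)

so (12x/(6x^2 + y^2)) + (2y/(6x^2 + y^2))·y' = 0, and therefore
  dy/dx = -(12x/(6x^2 + y^2))/(2y/(6x^2 + y^2)) = -6x/y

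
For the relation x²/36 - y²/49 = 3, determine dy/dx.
Differentiate both sides with respect to x, treating y as y(x). By the chain rule, any term containing y contributes a factor of y' = dy/dx when we differentiate it.

Move every term to one side and write the relation as F(x, y) = 0. Term by term,
  d/dx[x^2/36] = x/18
  d/dx[-y^2/49] = -2y·y'/49
  d/dx[-3] = 0

The pieces without y' make up ∂F/∂x and the coefficient of y' is ∂F/∂y:
  ∂F/∂x = x/18,
  ∂F/∂y = -2y/49.

Since d/dx[F] = ∂F/∂x + (∂F/∂y)·y' = 0, solve for y':
  (∂F/∂y)·y' = -∂F/∂x
  dy/dx = -(∂F/∂x)/(∂F/∂y) = -(x/18)/(-2y/49) = 49x/(36y)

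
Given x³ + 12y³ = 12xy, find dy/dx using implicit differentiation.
Apply d/dx to both sides, remembering that y depends on x. Each occurrence of y therefore brings in a y' = dy/dx via the chain rule.

With F(x, y) equal to the left-hand side minus the right, differentiate F term by term:
  d/dx[x^3] = 3x^2
  d/dx[-12xy] = -12x·y' - 12y
  d/dx[12y^3] = 36y^2·y'
Adding these up, d/dx[F] = 0 becomes
  (3x^2 - 12y) + (-12x + 36y^2)·y' = 0,
so isolating y',
  dy/dx = -(3x^2 - 12y)/(-12x + 36y^2) = (x^2/4 - y)/(x - 3y^2)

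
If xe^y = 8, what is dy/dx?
Differentiate the relation implicitly: treat y = y(x) and apply the chain rule, so every y-derivative picks up a y' = dy/dx factor.

With everything moved to the left-hand side, differentiate term by term:
  d/dx[x·e^(y)] = x·y'·e^(y) + e^(y)
  d/dx[-8] = 0

Separating the contributions that come from x directly and those that come through y:
  without y':      e^(y)
  multiplying y':  x·e^(y)

so (e^(y)) + (x·e^(y))·y' = 0, and therefore
  dy/dx = -(e^(y))/(x·e^(y)) = -1/x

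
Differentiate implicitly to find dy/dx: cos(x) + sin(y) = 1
Take d/dx of both sides. Since y is implicitly a function of x, the chain rule attaches a y' = dy/dx factor whenever we differentiate through y.

Set F(x, y) = (left side) − (right side), so the curve is F = 0. Differentiating each term of F:
  d/dx[sin(y)] = y'·cos(y)
  d/dx[cos(x)] = -sin(x)
  d/dx[-1] = 0

Collecting, the y'-free part is the partial derivative in x and the y' coefficient is the partial derivative in y:
  ∂F/∂x = -sin(x)
  ∂F/∂y = cos(y)

so d/dx[F(x, y(x))] = ∂F/∂x + (∂F/∂y)·y' = 0. Rearranging,
  dy/dx = -(∂F/∂x)/(∂F/∂y) = -(-sin(x))/(cos(y)) = sin(x)/cos(y)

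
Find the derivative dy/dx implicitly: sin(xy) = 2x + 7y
Apply d/dx to both sides, remembering that y depends on x. Each occurrence of y therefore brings in a y' = dy/dx via the chain rule.

With F(x, y) equal to the left-hand side minus the right, differentiate F term by term:
  d/dx[-2x] = -2
  d/dx[-7y] = -7·y'
  d/dx[sin(xy)] = (x·y' + y)·cos(xy)
Adding these up, d/dx[F] = 0 becomes
  (y·cos(xy) - 2) + (x·cos(xy) - 7)·y' = 0,
so isolating y',
  dy/dx = -(y·cos(xy) - 2)/(x·cos(xy) - 7) = (-y·cos(xy) + 2)/(x·cos(xy) - 7)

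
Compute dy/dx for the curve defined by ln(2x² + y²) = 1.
Take d/dx of both sides. Since y is implicitly a function of x, the chain rule attaches a y' = dy/dx factor whenever we differentiate through y.

Set F(x, y) = (left side) − (right side), so the curve is F = 0. Differentiating each term of F:
  d/dx[ln(2x^2 + y^2)] = (4x + 2y·y')/(2x^2 + y^2)
  d/dx[-1] = 0

Collecting, the y'-free part is the partial derivative in x and the y' coefficient is the partial derivative in y:
  ∂F/∂x = 4x/(2x^2 + y^2)
  ∂F/∂y = 2y/(2x^2 + y^2)

so d/dx[F(x, y(x))] = ∂F/∂x + (∂F/∂y)·y' = 0. Rearranging,
  dy/dx = -(∂F/∂x)/(∂F/∂y) = -(4x/(2x^2 + y^2))/(2y/(2x^2 + y^2)) = -2x/y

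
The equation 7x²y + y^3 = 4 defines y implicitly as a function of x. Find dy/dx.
Differentiate the relation implicitly: treat y = y(x) and apply the chain rule, so every y-derivative picks up a y' = dy/dx factor.

With everything moved to the left-hand side, differentiate term by term:
  d/dx[7x^2y] = 7x^2·y' + 14xy
  d/dx[y^3] = 3y^2·y'
  d/dx[-4] = 0

Separating the contributions that come from x directly and those that come through y:
  without y':      14xy
  multiplying y':  7x^2 + 3y^2

so (14xy) + (7x^2 + 3y^2)·y' = 0, and therefore
  dy/dx = -(14xy)/(7x^2 + 3y^2) = -14xy/(7x^2 + 3y^2)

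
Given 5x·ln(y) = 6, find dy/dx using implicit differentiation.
Differentiate both sides with respect to x, treating y as y(x). By the chain rule, any term containing y contributes a factor of y' = dy/dx when we differentiate it.

Move every term to one side and write the relation as F(x, y) = 0. Term by term,
  d/dx[5x·ln(y)] = 5x·y'/y + 5ln(y)
  d/dx[-6] = 0

The pieces without y' make up ∂F/∂x and the coefficient of y' is ∂F/∂y:
  ∂F/∂x = 5ln(y),
  ∂F/∂y = 5x/y.

Since d/dx[F] = ∂F/∂x + (∂F/∂y)·y' = 0, solve for y':
  (∂F/∂y)·y' = -∂F/∂x
  dy/dx = -(∂F/∂x)/(∂F/∂y) = -(5ln(y))/(5x/y) = -y·ln(y)/x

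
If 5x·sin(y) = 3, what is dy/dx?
Differentiate the relation implicitly: treat y = y(x) and apply the chain rule, so every y-derivative picks up a y' = dy/dx factor.

With everything moved to the left-hand side, differentiate term by term:
  d/dx[5x·sin(y)] = 5x·y'·cos(y) + 5sin(y)
  d/dx[-3] = 0

Separating the contributions that come from x directly and those that come through y:
  without y':      5sin(y)
  multiplying y':  5x·cos(y)

so (5sin(y)) + (5x·cos(y))·y' = 0, and therefore
  dy/dx = -(5sin(y))/(5x·cos(y)) = -tan(y)/x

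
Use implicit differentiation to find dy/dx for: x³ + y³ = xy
Apply d/dx to both sides, remembering that y depends on x. Each occurrence of y therefore brings in a y' = dy/dx via the chain rule.

With F(x, y) equal to the left-hand side minus the right, differentiate F term by term:
  d/dx[x^3] = 3x^2
  d/dx[-xy] = -x·y' - y
  d/dx[y^3] = 3y^2·y'
Adding these up, d/dx[F] = 0 becomes
  (3x^2 - y) + (-x + 3y^2)·y' = 0,
so isolating y',
  dy/dx = -(3x^2 - y)/(-x + 3y^2) = (3x^2 - y)/(x - 3y^2)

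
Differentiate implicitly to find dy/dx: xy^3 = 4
Apply d/dx to both sides, remembering that y depends on x. Each occurrence of y therefore brings in a y' = dy/dx via the chain rule.

With F(x, y) equal to the left-hand side minus the right, differentiate F term by term:
  d/dx[xy^3] = 3xy^2·y' + y^3
  d/dx[-4] = 0
Adding these up, d/dx[F] = 0 becomes
  (y^3) + (3xy^2)·y' = 0,
so isolating y',
  dy/dx = -(y^3)/(3xy^2) = -y/(3x)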